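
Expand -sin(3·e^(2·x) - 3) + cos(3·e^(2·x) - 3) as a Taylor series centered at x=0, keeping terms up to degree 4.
118·x^4 - 4·x^3 - 24·x^2 - 6·x + 1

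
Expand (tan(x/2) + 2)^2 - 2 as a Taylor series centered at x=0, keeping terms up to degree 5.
x^5/60 + x^4/24 + x^3/6 + x^2/4 + 2·x + 2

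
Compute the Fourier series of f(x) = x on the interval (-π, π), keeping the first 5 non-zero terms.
2·sin(x) - sin(2·x) + 2·sin(3·x)/3 - sin(4·x)/2 + 2·sin(5·x)/5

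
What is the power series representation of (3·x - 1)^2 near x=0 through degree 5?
9·x^2 - 6·x + 1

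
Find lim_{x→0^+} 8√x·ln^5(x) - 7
The product is a 0·∞ indeterminate form at x → 0⁺.
Rewrite the product as 8·ln^5(x) / x^(-1/2) and apply L'Hôpital, or use the standard hierarchy x^(-1/2) ≫ |ln x|^5 as x → 0⁺.
The indeterminate product → 0, so the limit = -7.

Final answer: -7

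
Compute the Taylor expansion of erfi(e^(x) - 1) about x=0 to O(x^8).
267·x^7/(280·√(π)) + 361·x^6/(360·√(π)) + 21·x^5/(20·√(π)) + 13·x^4/(12·√(π)) + x^3/√(π) + x^2/√(π) + 2·x/√(π)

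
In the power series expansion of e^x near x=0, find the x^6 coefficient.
Expand to order 6: e^x = x^6/720 + x^5/120 + x^4/24 + x^3/6 + x^2/2 + x + 1 + O(x^7).
The coefficient of x^6 is 1/720.

Final answer: 1/720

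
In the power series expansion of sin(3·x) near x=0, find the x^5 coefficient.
Expand to order 5: sin(3·x) = 81·x^5/40 - 9·x^3/2 + 3·x + O(x^6).
The coefficient of x^5 is 81/40.

Final answer: 81/40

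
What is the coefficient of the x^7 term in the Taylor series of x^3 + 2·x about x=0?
Expand to order 7: x^3 + 2·x = x^3 + 2·x + O(x^8).
The coefficient of x^7 is 0.

Final answer: 0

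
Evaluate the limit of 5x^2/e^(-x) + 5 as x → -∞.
The quotient is an ∞/∞ indeterminate form as x → -∞.
Compare growth rates of the dominant terms (exponentials ≫ polynomials ≫ logarithms), or apply L'Hôpital's rule; the quotient → 0.
Adding the constant: 0 + 5 = 5. Limit = 5.

Final answer: 5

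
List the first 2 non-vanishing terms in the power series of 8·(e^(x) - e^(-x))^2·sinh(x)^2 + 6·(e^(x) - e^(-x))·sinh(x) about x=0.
36·x^4 + 12·x^2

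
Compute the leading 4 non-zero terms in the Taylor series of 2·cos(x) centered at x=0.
-x^6/360 + x^4/12 - x^2 + 2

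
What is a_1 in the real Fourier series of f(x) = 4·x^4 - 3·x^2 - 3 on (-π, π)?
a_1 = (1/π) ∫_{-π}^{π} f(x)·cos(1x) dx.
Evaluate the integral (use parity and integration by parts as needed): a_1 = 204 - 32·π^2.

Final answer: 204 - 32·π^2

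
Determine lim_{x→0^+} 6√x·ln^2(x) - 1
The product is a 0·∞ indeterminate form at x → 0⁺.
Rewrite the product as 6·ln^2(x) / x^(-1/2) and apply L'Hôpital, or use the standard hierarchy x^(-1/2) ≫ |ln x|^2 as x → 0⁺.
The indeterminate product → 0, so the limit = -1.

Final answer: -1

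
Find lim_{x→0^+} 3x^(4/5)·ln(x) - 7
The product is a 0·∞ indeterminate form at x → 0⁺.
Rewrite the product as 3·ln(x) / x^(-4/5) and apply L'Hôpital, or use the standard hierarchy x^(-4/5) ≫ |ln x| as x → 0⁺.
The indeterminate product → 0, so the limit = -7.

Final answer: -7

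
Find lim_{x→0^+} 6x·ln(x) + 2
The product is a 0·∞ indeterminate form at x → 0⁺.
Rewrite the product as 6·ln(x) / x^(-1) and apply L'Hôpital, or use the standard hierarchy x^(-1) ≫ |ln x| as x → 0⁺.
The indeterminate product → 0, so the limit = 2.

Final answer: 2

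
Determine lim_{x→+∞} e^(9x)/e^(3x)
This is an ∞/∞ indeterminate form as x → +∞.
Rewrite e^(9x)/e^(3x) = e^((9−3)x) = e^(6x); the exponent coefficient is 6 > 0 so e^(6x) → ∞.
Limit = ∞.

Final answer: ∞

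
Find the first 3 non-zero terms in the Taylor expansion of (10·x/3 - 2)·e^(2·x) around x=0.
8·x^2/3 - 2·x/3 - 2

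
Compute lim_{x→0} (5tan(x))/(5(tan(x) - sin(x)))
Both numerator and denominator → 0 as x → 0; this is a 0/0 indeterminate form.
Expand each to leading order near x = 0: numerator ~ 5·x, denominator ~ 5·x^3/2.
The limit of the ratio is ∞.

Final answer: ∞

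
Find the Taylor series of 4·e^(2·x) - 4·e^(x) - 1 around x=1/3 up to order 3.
-4·e^(1/3) - 1 + 4·e^(2/3) + (-4·e^(1/3) + 8·e^(2/3))·(x - 1/3) + (-2·e^(1/3) + 8·e^(2/3))·(x - 1/3)^2 + (-2·e^(1/3)/3 + 16·e^(2/3)/3)·(x - 1/3)^3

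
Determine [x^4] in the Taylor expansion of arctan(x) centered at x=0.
Expand to order 4: arctan(x) = -x^3/3 + x + O(x^5).
The coefficient of x^4 is 0.

Final answer: 0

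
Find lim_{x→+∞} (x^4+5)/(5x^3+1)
This is an ∞/∞ indeterminate form as x → +∞.
Divide numerator and denominator by x^4 and let the lower-order terms vanish; the numerator's degree 4 exceeds the denominator's degree 3, so the quotient diverges.
Limit = ∞.

Final answer: ∞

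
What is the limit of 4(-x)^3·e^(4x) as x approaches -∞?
This is a 0·∞ indeterminate form at x → -∞.
Rewrite the product as 4(-x)^3 / e^(-4x) (an ∞/∞ form) and apply L'Hôpital, or use the standard hierarchy e^(4|x|) ≫ |(-x)^3| as x → -∞.
The indeterminate product → 0, so the limit = 0.

Final answer: 0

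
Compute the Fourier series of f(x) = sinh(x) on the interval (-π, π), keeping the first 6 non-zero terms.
sin(x)·sinh(π)/π - 4·sin(2·x)·sinh(π)/(5·π) + 3·sin(3·x)·sinh(π)/(5·π) - 8·sin(4·x)·sinh(π)/(17·π) + 5·sin(5·x)·sinh(π)/(13·π) - 12·sin(6·x)·sinh(π)/(37·π)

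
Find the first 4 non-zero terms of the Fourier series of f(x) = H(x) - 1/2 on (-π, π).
2·sin(x)/π + 2·sin(3·x)/(3·π) + 2·sin(5·x)/(5·π) + 2·sin(7·x)/(7·π)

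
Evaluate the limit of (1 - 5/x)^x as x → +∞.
As x → +∞: this is the defining limit (1 - 5/x)^x → e^(-5).
Limit = e^(-5).

Final answer: e^(-5)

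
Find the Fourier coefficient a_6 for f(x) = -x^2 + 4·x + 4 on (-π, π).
a_6 = (1/π) ∫_{-π}^{π} f(x)·cos(6x) dx.
Evaluate the integral (use parity and integration by parts as needed): a_6 = -1/9.

Final answer: -1/9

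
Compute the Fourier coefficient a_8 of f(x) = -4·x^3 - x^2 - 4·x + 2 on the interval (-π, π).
a_8 = (1/π) ∫_{-π}^{π} f(x)·cos(8x) dx.
Evaluate the integral (use parity and integration by parts as needed): a_8 = -1/16.

Final answer: -1/16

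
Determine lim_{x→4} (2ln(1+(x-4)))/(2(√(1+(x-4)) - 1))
Both numerator and denominator → 0 as x → 4; this is a 0/0 indeterminate form.
Expand each to leading order near x = 4: numerator ~ 2·(x - 4), denominator ~ (x - 4).
The limit of the ratio is 2.

Final answer: 2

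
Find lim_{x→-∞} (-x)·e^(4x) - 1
The product is a 0·∞ indeterminate form at x → -∞.
Rewrite the product as (-x) / e^(-4x) (an ∞/∞ form) and apply L'Hôpital, or use the standard hierarchy e^(4|x|) ≫ |(-x)| as x → -∞.
The indeterminate product → 0, so the limit = -1.

Final answer: -1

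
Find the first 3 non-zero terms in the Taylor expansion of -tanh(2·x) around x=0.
-64·x^5/15 + 8·x^3/3 - 2·x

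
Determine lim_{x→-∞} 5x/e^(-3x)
This is an ∞/∞ indeterminate form as x → -∞.
Compare growth rates of the dominant terms (exponentials ≫ polynomials ≫ logarithms), or apply L'Hôpital's rule; the quotient → 0.
Limit = 0.

Final answer: 0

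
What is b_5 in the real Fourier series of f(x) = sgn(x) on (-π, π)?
b_5 = (1/π) ∫_{-π}^{π} f(x)·sin(5x) dx.
Evaluate the integral (use parity and integration by parts as needed): b_5 = 4/(5·π).

Final answer: 4/(5·π)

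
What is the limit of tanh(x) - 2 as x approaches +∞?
Evaluate the dominant behaviour as x → +∞; each term tends to a finite value or vanishes.
Limit = -1.

Final answer: -1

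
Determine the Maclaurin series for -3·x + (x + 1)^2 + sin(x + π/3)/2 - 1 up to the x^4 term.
√(3)·x^4/96 - x^3/24 + x^2·(1 - √(3)/8) - 3·x/4 + √(3)/4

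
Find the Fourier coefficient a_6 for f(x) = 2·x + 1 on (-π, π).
a_6 = (1/π) ∫_{-π}^{π} f(x)·cos(6x) dx.
Evaluate the integral (use parity and integration by parts as needed): a_6 = 0.

Final answer: 0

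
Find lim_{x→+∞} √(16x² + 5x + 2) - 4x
As x → +∞: multiply by the conjugate to get (5x+2)/(√(16x²+5x+2)+4x); the denominator ~ 8x, so the limit is 5/8.
Limit = 5/8.

Final answer: 5/8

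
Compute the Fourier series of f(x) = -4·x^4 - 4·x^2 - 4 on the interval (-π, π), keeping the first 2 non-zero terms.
(-176 + 32·π^2)·cos(x) - 4·π^4/5 - 4·π^2/3 - 4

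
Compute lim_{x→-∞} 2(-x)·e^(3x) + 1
The product is a 0·∞ indeterminate form at x → -∞.
Rewrite the product as 2(-x) / e^(-3x) (an ∞/∞ form) and apply L'Hôpital, or use the standard hierarchy e^(3|x|) ≫ |(-x)| as x → -∞.
The indeterminate product → 0, so the limit = 1.

Final answer: 1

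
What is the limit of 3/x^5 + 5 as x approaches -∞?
Evaluate the dominant behaviour as x → -∞; each term tends to a finite value or vanishes.
Limit = 5.

Final answer: 5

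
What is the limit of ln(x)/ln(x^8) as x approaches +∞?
This is an ∞/∞ indeterminate form as x → +∞.
Write ln(x^8) = 8·ln(x), reducing the quotient to 1/8.
Limit = 1/8.

Final answer: 1/8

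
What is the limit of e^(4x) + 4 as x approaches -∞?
Evaluate the dominant behaviour as x → -∞; each term tends to a finite value or vanishes.
Limit = 4.

Final answer: 4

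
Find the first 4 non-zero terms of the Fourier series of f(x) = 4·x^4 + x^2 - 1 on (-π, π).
(188 - 32·π^2)·cos(x) + (-11 + 8·π^2)·cos(2·x) + (52/27 - 32·π^2/9)·cos(3·x) - 1 + π^2/3 + 4·π^4/5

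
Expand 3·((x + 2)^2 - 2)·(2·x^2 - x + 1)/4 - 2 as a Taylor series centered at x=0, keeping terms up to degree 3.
21·x^3/4 + 3·x^2/4 + 3·x/2 - 1/2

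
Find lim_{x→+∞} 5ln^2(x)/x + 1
The quotient is an ∞/∞ indeterminate form as x → +∞.
The polynomial denominator x dominates the logarithmic numerator (any positive power of x ≫ ln^2(x) as x → ∞), so the quotient → 0.
Adding the constant: 0 + 1 = 1. Limit = 1.

Final answer: 1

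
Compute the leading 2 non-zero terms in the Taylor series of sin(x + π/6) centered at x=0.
√(3)·x/2 + 1/2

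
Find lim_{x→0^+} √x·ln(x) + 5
The product is a 0·∞ indeterminate form at x → 0⁺.
Rewrite the product as ln(x) / x^(-1/2) and apply L'Hôpital, or use the standard hierarchy x^(-1/2) ≫ |ln x| as x → 0⁺.
The indeterminate product → 0, so the limit = 5.

Final answer: 5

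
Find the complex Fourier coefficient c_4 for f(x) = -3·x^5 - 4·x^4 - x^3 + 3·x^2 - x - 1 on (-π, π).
Compute the real Fourier coefficients first: a_4 = 3/2 - 2·π^2, b_4 = -11·π^2/8 + 65/64 + 3·π^4/2.
Then c_4 = (a_4 − i·b_4)/2 = -π^2 + 3/4 - 3·i·π^4/4 - 65·i/128 + 11·i·π^2/16.

Final answer: -π^2 + 3/4 - 3·i·π^4/4 - 65·i/128 + 11·i·π^2/16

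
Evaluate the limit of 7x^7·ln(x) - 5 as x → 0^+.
The product is a 0·∞ indeterminate form at x → 0⁺.
Rewrite the product as 7·ln(x) / x^(-7) and apply L'Hôpital, or use the standard hierarchy x^(-7) ≫ |ln x| as x → 0⁺.
The indeterminate product → 0, so the limit = -5.

Final answer: -5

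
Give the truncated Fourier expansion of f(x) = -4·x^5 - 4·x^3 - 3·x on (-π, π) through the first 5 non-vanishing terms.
(-918 - 8·π^4 + 152·π^2)·sin(x) + (-16·π^2 + 27 + 4·π^4)·sin(2·x) + (-8·π^4/3 - 338/81 + 88·π^2/27)·sin(3·x) + (-π^2/2 + 27/16 + 2·π^4)·sin(4·x) + (-8·π^4/5 - 8·π^2/25 - 702/625)·sin(5·x)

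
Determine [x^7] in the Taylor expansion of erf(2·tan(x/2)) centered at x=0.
Expand to order 7: erf(2·tan(x/2)) = 23·x^7/(3360·√(π)) + x^5/(20·√(π)) - x^3/(2·√(π)) + 2·x/√(π) + O(x^8).
The coefficient of x^7 is 23/(3360·√(π)).

Final answer: 23/(3360·√(π))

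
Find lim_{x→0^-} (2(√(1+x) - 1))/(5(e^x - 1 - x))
Both numerator and denominator → 0 as x → 0^-; this is a 0/0 indeterminate form.
Expand each to leading order near x = 0: numerator ~ x, denominator ~ 5·x^2/2.
The limit of the ratio is -∞.

Final answer: -∞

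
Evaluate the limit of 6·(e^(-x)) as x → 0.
Direct substitution at x = 0 gives 6.

Final answer: 6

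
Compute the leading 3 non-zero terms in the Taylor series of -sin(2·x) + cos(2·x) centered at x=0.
-2·x^2 - 2·x + 1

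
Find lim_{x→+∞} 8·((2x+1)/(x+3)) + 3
Evaluate the dominant behaviour as x → +∞; each term tends to a finite value or vanishes.
Limit = 19.

Final answer: 19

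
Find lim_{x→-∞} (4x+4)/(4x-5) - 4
Evaluate the dominant behaviour as x → -∞; each term tends to a finite value or vanishes.
Limit = -3.

Final answer: -3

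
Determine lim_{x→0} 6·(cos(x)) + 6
Direct substitution at x = 0 gives 12.

Final answer: 12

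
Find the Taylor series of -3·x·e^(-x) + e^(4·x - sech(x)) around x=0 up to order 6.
x^6·(1/40 + 7457·e^(-1)/720) + x^5·(-1/8 + 203·e^(-1)/15) + x^4·(1/2 + 175·e^(-1)/12) + x^3·(-3/2 + 38·e^(-1)/3) + x^2·(3 + 17·e^(-1)/2) + x·(-3 + 4·e^(-1)) + e^(-1)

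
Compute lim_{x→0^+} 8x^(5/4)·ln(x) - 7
The product is a 0·∞ indeterminate form at x → 0⁺.
Rewrite the product as 8·ln(x) / x^(-5/4) and apply L'Hôpital, or use the standard hierarchy x^(-5/4) ≫ |ln x| as x → 0⁺.
The indeterminate product → 0, so the limit = -7.

Final answer: -7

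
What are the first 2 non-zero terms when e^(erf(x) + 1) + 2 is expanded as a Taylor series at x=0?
2·e·x/√(π) + 2 + e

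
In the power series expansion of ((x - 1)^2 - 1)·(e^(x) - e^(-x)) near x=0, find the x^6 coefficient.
Expand to order 6: ((x - 1)^2 - 1)·(e^(x) - e^(-x)) = -x^6/30 + x^5/3 - 2·x^4/3 + 2·x^3 - 4·x^2 + O(x^7).
The coefficient of x^6 is -1/30.

Final answer: -1/30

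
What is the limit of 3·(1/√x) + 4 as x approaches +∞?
Evaluate the dominant behaviour as x → +∞; each term tends to a finite value or vanishes.
Limit = 4.

Final answer: 4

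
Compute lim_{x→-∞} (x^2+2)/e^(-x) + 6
The quotient is an ∞/∞ indeterminate form as x → -∞.
Compare growth rates of the dominant terms (exponentials ≫ polynomials ≫ logarithms), or apply L'Hôpital's rule; the quotient → 0.
Adding the constant: 0 + 6 = 6. Limit = 6.

Final answer: 6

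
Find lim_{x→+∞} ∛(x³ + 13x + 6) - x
This is an ∞ − ∞ indeterminate form.
Multiply by (A² + AB + B²)/(A² + AB + B²) where A = ∛(x³+13x + 6), B = x to use A³ − B³ = (A−B)(A²+AB+B²); the x³ terms cancel, leaving (13x + 6)/(A²+AB+B²) with denominator ~ 3x², so the limit is 0.
Limit = 0.

Final answer: 0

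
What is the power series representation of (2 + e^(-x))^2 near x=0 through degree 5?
-3·x^5/10 + 5·x^4/6 - 2·x^3 + 4·x^2 - 6·x + 9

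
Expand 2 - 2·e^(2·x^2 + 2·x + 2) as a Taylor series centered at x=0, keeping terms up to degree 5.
-208·x^5·e^(2)/15 - 40·x^4·e^(2)/3 - 32·x^3·e^(2)/3 - 8·x^2·e^(2) - 4·x·e^(2) - 2·e^(2) + 2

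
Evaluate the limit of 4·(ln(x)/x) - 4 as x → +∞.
Evaluate the dominant behaviour as x → +∞; each term tends to a finite value or vanishes.
Limit = -4.

Final answer: -4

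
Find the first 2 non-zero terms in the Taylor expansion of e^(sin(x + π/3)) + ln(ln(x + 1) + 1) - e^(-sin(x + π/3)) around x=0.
x·(e^(-√(3)/2)/2 + 1 + e^(√(3)/2)/2) - e^(-√(3)/2) + e^(√(3)/2)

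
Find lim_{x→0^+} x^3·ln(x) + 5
The product is a 0·∞ indeterminate form at x → 0⁺.
Rewrite the product as ln(x) / x^(-3) and apply L'Hôpital, or use the standard hierarchy x^(-3) ≫ |ln x| as x → 0⁺.
The indeterminate product → 0, so the limit = 5.

Final answer: 5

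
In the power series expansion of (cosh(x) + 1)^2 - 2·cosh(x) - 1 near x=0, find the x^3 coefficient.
Expand to order 3: (cosh(x) + 1)^2 - 2·cosh(x) - 1 = x^2 + 1 + O(x^4).
The coefficient of x^3 is 0.

Final answer: 0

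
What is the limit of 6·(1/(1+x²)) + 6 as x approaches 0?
Direct substitution at x = 0 gives 12.

Final answer: 12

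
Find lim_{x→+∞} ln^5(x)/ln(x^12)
This is an ∞/∞ indeterminate form as x → +∞.
Write ln(x^12) = 12·ln(x), reducing the quotient to ln^4(x)/12 → ∞.
Limit = ∞.

Final answer: ∞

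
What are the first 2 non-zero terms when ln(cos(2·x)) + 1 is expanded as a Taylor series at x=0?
1 - 2·x^2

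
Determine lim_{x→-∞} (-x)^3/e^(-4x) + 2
The quotient is an ∞/∞ indeterminate form as x → -∞.
Compare growth rates of the dominant terms (exponentials ≫ polynomials ≫ logarithms), or apply L'Hôpital's rule; the quotient → 0.
Adding the constant: 0 + 2 = 2. Limit = 2.

Final answer: 2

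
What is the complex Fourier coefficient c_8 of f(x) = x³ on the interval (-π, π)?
Compute the real Fourier coefficients first: a_8 = 0, b_8 = 3/128 - π^2/4.
Then c_8 = (a_8 − i·b_8)/2 = -3·i/256 + i·π^2/8.

Final answer: -3·i/256 + i·π^2/8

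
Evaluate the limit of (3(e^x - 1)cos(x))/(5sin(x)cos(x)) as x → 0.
Both numerator and denominator → 0 as x → 0; this is a 0/0 indeterminate form.
Expand each to leading order near x = 0: numerator ~ 3·x, denominator ~ 5·x.
The limit of the ratio is 3/5.

Final answer: 3/5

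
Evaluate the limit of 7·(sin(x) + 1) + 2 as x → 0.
Direct substitution at x = 0 gives 9.

Final answer: 9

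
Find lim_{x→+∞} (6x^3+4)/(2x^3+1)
This is an ∞/∞ indeterminate form as x → +∞.
Divide numerator and denominator by x^3 and let the lower-order terms vanish; the leading terms give 6/2 = 3.
Limit = 3.

Final answer: 3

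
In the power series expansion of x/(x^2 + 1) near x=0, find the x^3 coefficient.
Expand to order 3: x/(x^2 + 1) = -x^3 + x + O(x^4).
The coefficient of x^3 is -1.

Final answer: -1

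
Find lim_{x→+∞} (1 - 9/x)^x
As x → +∞: this is the defining limit (1 - 9/x)^x → e^(-9).
Limit = e^(-9).

Final answer: e^(-9)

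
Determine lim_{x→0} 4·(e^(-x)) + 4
Direct substitution at x = 0 gives 8.

Final answer: 8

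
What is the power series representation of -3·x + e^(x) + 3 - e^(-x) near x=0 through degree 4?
x^3/3 - x + 3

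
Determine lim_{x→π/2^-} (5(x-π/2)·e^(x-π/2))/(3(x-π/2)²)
Both numerator and denominator → 0 as x → π/2^-; this is a 0/0 indeterminate form.
Expand each to leading order near x = π/2: numerator ~ 5·(x - π/2), denominator ~ 3·(x - π/2)^2.
The limit of the ratio is -∞.

Final answer: -∞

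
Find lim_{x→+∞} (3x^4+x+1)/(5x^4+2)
This is an ∞/∞ indeterminate form as x → +∞.
Divide numerator and denominator by x^4 and let the lower-order terms vanish; the leading terms give 3/5.
Limit = 3/5.

Final answer: 3/5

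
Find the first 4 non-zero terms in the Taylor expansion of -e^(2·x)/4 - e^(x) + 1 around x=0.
-x^3/2 - x^2 - 3·x/2 - 1/4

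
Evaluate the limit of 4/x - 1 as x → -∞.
Evaluate the dominant behaviour as x → -∞; each term tends to a finite value or vanishes.
Limit = -1.

Final answer: -1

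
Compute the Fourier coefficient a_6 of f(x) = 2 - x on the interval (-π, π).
a_6 = (1/π) ∫_{-π}^{π} f(x)·cos(6x) dx.
Evaluate the integral (use parity and integration by parts as needed): a_6 = 0.

Final answer: 0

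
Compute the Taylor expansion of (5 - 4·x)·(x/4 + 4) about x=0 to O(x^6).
-x^2 - 59·x/4 + 20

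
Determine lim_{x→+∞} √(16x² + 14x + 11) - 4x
As x → +∞: multiply by the conjugate to get (14x+11)/(√(16x²+14x+11)+4x); the denominator ~ 8x, so the limit is 14/8 = 7/4.
Limit = 7/4.

Final answer: 7/4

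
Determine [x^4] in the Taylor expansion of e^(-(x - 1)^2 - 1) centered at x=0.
Expand to order 4: e^(-(x - 1)^2 - 1) = -5·x^4·e^(-2)/6 - 2·x^3·e^(-2)/3 + x^2·e^(-2) + 2·x·e^(-2) + e^(-2) + O(x^5).
The coefficient of x^4 is -5·e^(-2)/6.

Final answer: -5·e^(-2)/6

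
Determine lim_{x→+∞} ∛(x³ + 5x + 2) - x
This is an ∞ − ∞ indeterminate form.
Multiply by (A² + AB + B²)/(A² + AB + B²) where A = ∛(x³+5x + 2), B = x to use A³ − B³ = (A−B)(A²+AB+B²); the x³ terms cancel, leaving (5x + 2)/(A²+AB+B²) with denominator ~ 3x², so the limit is 0.
Limit = 0.

Final answer: 0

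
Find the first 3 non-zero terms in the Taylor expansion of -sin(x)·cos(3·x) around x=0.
-62·x^5/15 + 14·x^3/3 - x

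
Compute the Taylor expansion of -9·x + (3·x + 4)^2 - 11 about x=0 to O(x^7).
9·x^2 + 15·x + 5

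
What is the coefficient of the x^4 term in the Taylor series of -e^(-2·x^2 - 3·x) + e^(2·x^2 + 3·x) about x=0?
Expand to order 4: -e^(-2·x^2 - 3·x) + e^(2·x^2 + 3·x) = 18·x^4 + 9·x^3 + 4·x^2 + 6·x + O(x^5).
The coefficient of x^4 is 18.

Final answer: 18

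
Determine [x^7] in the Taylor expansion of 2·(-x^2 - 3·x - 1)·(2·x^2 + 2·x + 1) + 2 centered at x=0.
Expand to order 7: 2·(-x^2 - 3·x - 1)·(2·x^2 + 2·x + 1) + 2 = -4·x^4 - 16·x^3 - 18·x^2 - 10·x + O(x^8).
The coefficient of x^7 is 0.

Final answer: 0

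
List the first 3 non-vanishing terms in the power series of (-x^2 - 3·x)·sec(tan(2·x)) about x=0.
-6·x^3 - x^2 - 3·x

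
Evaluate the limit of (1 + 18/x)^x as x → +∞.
As x → +∞: this is the defining limit (1 + 18/x)^x → e^18.
Limit = e^(18).

Final answer: e^(18)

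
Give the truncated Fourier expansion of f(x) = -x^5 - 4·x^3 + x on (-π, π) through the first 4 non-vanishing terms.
(-2·π^4 - 190 + 32·π^2)·sin(x) + (-π^2 + 1/2 + π^4)·sin(2·x) + (-2·π^4/3 - 32·π^2/27 + 118/81)·sin(3·x) + (-65/64 + 11·π^2/8 + π^4/2)·sin(4·x)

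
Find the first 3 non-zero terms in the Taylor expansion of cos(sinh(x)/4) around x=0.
-21·x^4/2048 - x^2/32 + 1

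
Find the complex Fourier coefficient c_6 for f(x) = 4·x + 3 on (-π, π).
Compute the real Fourier coefficients first: a_6 = 0, b_6 = -4/3.
Then c_6 = (a_6 − i·b_6)/2 = 2·i/3.

Final answer: 2·i/3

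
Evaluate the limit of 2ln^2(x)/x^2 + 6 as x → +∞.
The quotient is an ∞/∞ indeterminate form as x → +∞.
The polynomial denominator x^2 dominates the logarithmic numerator (any positive power of x ≫ ln^2(x) as x → ∞), so the quotient → 0.
Adding the constant: 0 + 6 = 6. Limit = 6.

Final answer: 6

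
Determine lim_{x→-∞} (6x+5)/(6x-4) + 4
Evaluate the dominant behaviour as x → -∞; each term tends to a finite value or vanishes.
Limit = 5.

Final answer: 5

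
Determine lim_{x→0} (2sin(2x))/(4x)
Both numerator and denominator → 0 as x → 0; this is a 0/0 indeterminate form.
Expand each to leading order near x = 0: numerator ~ 4·x, denominator ~ 4·x.
The limit of the ratio is 1.

Final answer: 1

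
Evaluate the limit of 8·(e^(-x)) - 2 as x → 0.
Direct substitution at x = 0 gives 6.

Final answer: 6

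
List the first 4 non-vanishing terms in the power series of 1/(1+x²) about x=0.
-x^6 + x^4 - x^2 + 1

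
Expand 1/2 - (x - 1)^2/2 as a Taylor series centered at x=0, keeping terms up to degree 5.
-x^2/2 + x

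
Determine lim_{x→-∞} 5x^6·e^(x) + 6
The product is a 0·∞ indeterminate form at x → -∞.
Rewrite the product as 5x^6 / e^(-x) (an ∞/∞ form) and apply L'Hôpital, or use the standard hierarchy e^(|x|) ≫ |x^6| as x → -∞.
The indeterminate product → 0, so the limit = 6.

Final answer: 6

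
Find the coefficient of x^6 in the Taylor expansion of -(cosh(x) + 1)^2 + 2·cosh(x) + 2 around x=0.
Expand to order 6: -(cosh(x) + 1)^2 + 2·cosh(x) + 2 = -2·x^6/45 - x^4/3 - x^2 + O(x^7).
The coefficient of x^6 is -2/45.

Final answer: -2/45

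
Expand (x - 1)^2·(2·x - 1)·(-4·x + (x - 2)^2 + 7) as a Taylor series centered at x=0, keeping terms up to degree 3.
66·x^3 - 88·x^2 + 52·x - 11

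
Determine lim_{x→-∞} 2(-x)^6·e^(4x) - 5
The product is a 0·∞ indeterminate form at x → -∞.
Rewrite the product as 2(-x)^6 / e^(-4x) (an ∞/∞ form) and apply L'Hôpital, or use the standard hierarchy e^(4|x|) ≫ |(-x)^6| as x → -∞.
The indeterminate product → 0, so the limit = -5.

Final answer: -5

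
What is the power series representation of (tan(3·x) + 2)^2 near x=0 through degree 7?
16524·x^7/35 + 1377·x^6/5 + 648·x^5/5 + 54·x^4 + 36·x^3 + 9·x^2 + 12·x + 4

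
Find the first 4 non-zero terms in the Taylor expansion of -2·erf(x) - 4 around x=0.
-2·x^5/(5·√(π)) + 4·x^3/(3·√(π)) - 4·x/√(π) - 4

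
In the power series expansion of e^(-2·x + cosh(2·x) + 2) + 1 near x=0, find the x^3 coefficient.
Expand to order 3: e^(-2·x + cosh(2·x) + 2) + 1 = -16·x^3·e^(3)/3 + 4·x^2·e^(3) - 2·x·e^(3) + 1 + e^(3) + O(x^4).
The coefficient of x^3 is -16·e^(3)/3.

Final answer: -16·e^(3)/3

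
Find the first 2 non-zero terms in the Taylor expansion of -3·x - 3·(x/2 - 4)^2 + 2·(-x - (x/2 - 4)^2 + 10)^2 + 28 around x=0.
52 - 63·x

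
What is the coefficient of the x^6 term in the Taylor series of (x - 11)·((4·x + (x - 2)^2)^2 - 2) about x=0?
Expand to order 6: (x - 11)·((4·x + (x - 2)^2)^2 - 2) = x^5 - 11·x^4 + 8·x^3 - 88·x^2 + 14·x - 154 + O(x^7).
The coefficient of x^6 is 0.

Final answer: 0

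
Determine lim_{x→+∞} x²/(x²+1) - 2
Evaluate the dominant behaviour as x → +∞; each term tends to a finite value or vanishes.
Limit = -1.

Final answer: -1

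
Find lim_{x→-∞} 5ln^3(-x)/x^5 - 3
The quotient is an ∞/∞ indeterminate form as x → -∞.
Compare growth rates of the dominant terms (exponentials ≫ polynomials ≫ logarithms), or apply L'Hôpital's rule; the quotient → 0.
Adding the constant: 0 - 3 = -3. Limit = -3.

Final answer: -3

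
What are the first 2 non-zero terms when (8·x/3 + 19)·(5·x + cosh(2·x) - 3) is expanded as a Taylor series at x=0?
269·x/3 - 38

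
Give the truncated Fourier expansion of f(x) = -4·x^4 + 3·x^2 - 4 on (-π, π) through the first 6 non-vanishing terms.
(-204 + 32·π^2)·cos(x) + (15 - 8·π^2)·cos(2·x) + (-100/27 + 32·π^2/9)·cos(3·x) + (3/2 - 2·π^2)·cos(4·x) + (-492/625 + 32·π^2/25)·cos(5·x) - 4·π^4/5 - 4 + π^2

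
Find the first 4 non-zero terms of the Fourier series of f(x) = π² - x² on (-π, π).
4·cos(x) - cos(2·x) + 4·cos(3·x)/9 + 2·π^2/3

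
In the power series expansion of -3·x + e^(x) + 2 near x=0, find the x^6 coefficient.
Expand to order 6: -3·x + e^(x) + 2 = x^6/720 + x^5/120 + x^4/24 + x^3/6 + x^2/2 - 2·x + 3 + O(x^7).
The coefficient of x^6 is 1/720.

Final answer: 1/720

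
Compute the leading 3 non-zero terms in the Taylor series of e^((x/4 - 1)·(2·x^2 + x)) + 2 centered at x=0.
-5·x^2/4 - x + 3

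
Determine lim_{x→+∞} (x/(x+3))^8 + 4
As x → +∞: x/(x+3) = 1/(1 + 3/x) → 1, and the 8th power of a limit-1 base also → 1; with the additive constant, 1 + 4 = 5.
Limit = 5.

Final answer: 5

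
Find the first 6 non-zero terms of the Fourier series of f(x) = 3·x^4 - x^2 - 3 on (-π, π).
(148 - 24·π^2)·cos(x) + (-10 + 6·π^2)·cos(2·x) + (20/9 - 8·π^2/3)·cos(3·x) + (-13/16 + 3·π^2/2)·cos(4·x) + (244/625 - 24·π^2/25)·cos(5·x) - π^2/3 - 3 + 3·π^4/5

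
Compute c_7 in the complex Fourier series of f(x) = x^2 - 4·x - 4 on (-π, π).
Compute the real Fourier coefficients first: a_7 = -4/49, b_7 = -8/7.
Then c_7 = (a_7 − i·b_7)/2 = -2/49 + 4·i/7.

Final answer: -2/49 + 4·i/7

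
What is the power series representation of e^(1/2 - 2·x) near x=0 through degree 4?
2·x^4·e^(1/2)/3 - 4·x^3·e^(1/2)/3 + 2·x^2·e^(1/2) - 2·x·e^(1/2) + e^(1/2)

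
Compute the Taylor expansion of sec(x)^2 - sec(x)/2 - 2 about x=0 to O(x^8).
161·x^6/480 + 9·x^4/16 + 3·x^2/4 - 3/2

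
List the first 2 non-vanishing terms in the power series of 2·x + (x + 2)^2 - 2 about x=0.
6·x + 2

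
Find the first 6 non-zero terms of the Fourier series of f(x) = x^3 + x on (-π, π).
(-10 + 2·π^2)·sin(x) + (1/2 - π^2)·sin(2·x) + (2/9 + 2·π^2/3)·sin(3·x) + (-π^2/2 - 5/16)·sin(4·x) + (38/125 + 2·π^2/5)·sin(5·x) + (-π^2/3 - 5/18)·sin(6·x)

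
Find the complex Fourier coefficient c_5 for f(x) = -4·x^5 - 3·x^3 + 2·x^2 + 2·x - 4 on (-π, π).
Compute the real Fourier coefficients first: a_5 = -8/25, b_5 = -8·π^4/5 + 488/625 + 2·π^2/25.
Then c_5 = (a_5 − i·b_5)/2 = -4/25 - i·π^2/25 - 244·i/625 + 4·i·π^4/5.

Final answer: -4/25 - i·π^2/25 - 244·i/625 + 4·i·π^4/5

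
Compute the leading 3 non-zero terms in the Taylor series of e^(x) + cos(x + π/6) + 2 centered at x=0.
x^2·(1/2 - √(3)/4) + x/2 + √(3)/2 + 3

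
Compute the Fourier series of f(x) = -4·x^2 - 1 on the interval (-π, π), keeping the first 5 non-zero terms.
16·cos(x) - 4·cos(2·x) + 16·cos(3·x)/9 - cos(4·x) - 4·π^2/3 - 1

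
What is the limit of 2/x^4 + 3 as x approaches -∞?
Evaluate the dominant behaviour as x → -∞; each term tends to a finite value or vanishes.
Limit = 3.

Final answer: 3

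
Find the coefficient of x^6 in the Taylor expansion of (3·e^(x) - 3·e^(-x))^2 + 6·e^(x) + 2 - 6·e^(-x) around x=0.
8/5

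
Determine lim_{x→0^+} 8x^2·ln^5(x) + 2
The product is a 0·∞ indeterminate form at x → 0⁺.
Rewrite the product as 8·ln^5(x) / x^(-2) and apply L'Hôpital, or use the standard hierarchy x^(-2) ≫ |ln x|^5 as x → 0⁺.
The indeterminate product → 0, so the limit = 2.

Final answer: 2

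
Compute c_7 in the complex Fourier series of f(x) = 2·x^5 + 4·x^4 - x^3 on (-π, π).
Compute the real Fourier coefficients first: a_7 = 192/2401 - 32·π^2/49, b_7 = -178·π^2/343 + 1068/16807 + 4·π^4/7.
Then c_7 = (a_7 − i·b_7)/2 = -16·π^2/49 + 96/2401 - 2·i·π^4/7 - 534·i/16807 + 89·i·π^2/343.

Final answer: -16·π^2/49 + 96/2401 - 2·i·π^4/7 - 534·i/16807 + 89·i·π^2/343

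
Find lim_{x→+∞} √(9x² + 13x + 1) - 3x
As x → +∞: multiply by the conjugate to get (13x+1)/(√(9x²+13x+1)+3x); the denominator ~ 6x, so the limit is 13/6.
Limit = 13/6.

Final answer: 13/6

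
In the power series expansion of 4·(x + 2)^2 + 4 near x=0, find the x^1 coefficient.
Expand to order 1: 4·(x + 2)^2 + 4 = 16·x + 20 + O(x^2).
The coefficient of x^1 is 16.

Final answer: 16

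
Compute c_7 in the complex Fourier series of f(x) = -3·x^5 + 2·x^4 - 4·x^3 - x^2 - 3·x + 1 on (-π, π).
Compute the real Fourier coefficients first: a_7 = 292/2401 - 16·π^2/49, b_7 = -6·π^4/7 - 272·π^2/343 - 12774/16807.
Then c_7 = (a_7 − i·b_7)/2 = -8·π^2/49 + 146/2401 + 6387·i/16807 + 136·i·π^2/343 + 3·i·π^4/7.

Final answer: -8·π^2/49 + 146/2401 + 6387·i/16807 + 136·i·π^2/343 + 3·i·π^4/7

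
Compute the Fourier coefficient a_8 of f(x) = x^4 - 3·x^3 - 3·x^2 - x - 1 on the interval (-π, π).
a_8 = (1/π) ∫_{-π}^{π} f(x)·cos(8x) dx.
Evaluate the integral (use parity and integration by parts as needed): a_8 = -51/256 + π^2/8.

Final answer: -51/256 + π^2/8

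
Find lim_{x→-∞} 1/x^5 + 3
Evaluate the dominant behaviour as x → -∞; each term tends to a finite value or vanishes.
Limit = 3.

Final answer: 3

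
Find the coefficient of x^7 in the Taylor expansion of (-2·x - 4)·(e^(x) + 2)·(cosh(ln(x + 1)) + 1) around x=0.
Expand to order 7: (-2·x - 4)·(e^(x) + 2)·(cosh(ln(x + 1)) + 1) = 395·x^7/168 - 443·x^6/180 + 29·x^5/15 - 4·x^4 - 7·x^3/3 - 14·x^2 - 20·x - 24 + O(x^8).
The coefficient of x^7 is 395/168.

Final answer: 395/168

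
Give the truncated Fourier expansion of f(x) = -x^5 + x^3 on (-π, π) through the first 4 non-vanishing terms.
(-252 - 2·π^4 + 42·π^2)·sin(x) + (-6·π^2 + 9 + π^4)·sin(2·x) + (-2·π^4/3 - 116/81 + 58·π^2/27)·sin(3·x) + (-9·π^2/8 + 27/64 + π^4/2)·sin(4·x)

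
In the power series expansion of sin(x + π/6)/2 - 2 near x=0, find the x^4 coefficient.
Expand to order 4: sin(x + π/6)/2 - 2 = x^4/96 - √(3)·x^3/24 - x^2/8 + √(3)·x/4 - 7/4 + O(x^5).
The coefficient of x^4 is 1/96.

Final answer: 1/96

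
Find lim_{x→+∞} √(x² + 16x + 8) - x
This is an ∞ − ∞ indeterminate form.
Multiply and divide by the conjugate √(x²+16x + 8) + x; the x² terms cancel, leaving (16x + 8)/(√(x²+16x + 8)+x) → 16/2 = 8.
Limit = 8.

Final answer: 8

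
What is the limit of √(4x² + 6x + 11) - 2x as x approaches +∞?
As x → +∞: multiply by the conjugate to get (6x+11)/(√(4x²+6x+11)+2x); the denominator ~ 4x, so the limit is 6/4 = 3/2.
Limit = 3/2.

Final answer: 3/2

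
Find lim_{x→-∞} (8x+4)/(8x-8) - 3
Evaluate the dominant behaviour as x → -∞; each term tends to a finite value or vanishes.
Limit = -2.

Final answer: -2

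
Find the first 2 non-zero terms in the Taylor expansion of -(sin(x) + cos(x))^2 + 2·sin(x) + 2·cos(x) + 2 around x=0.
3 - x^2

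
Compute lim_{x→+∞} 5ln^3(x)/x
This is an ∞/∞ indeterminate form as x → +∞.
The polynomial denominator x dominates the logarithmic numerator (any positive power of x ≫ ln^3(x) as x → ∞), so the quotient → 0.
Limit = 0.

Final answer: 0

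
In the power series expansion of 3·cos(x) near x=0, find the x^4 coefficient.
Expand to order 4: 3·cos(x) = x^4/8 - 3·x^2/2 + 3 + O(x^5).
The coefficient of x^4 is 1/8.

Final answer: 1/8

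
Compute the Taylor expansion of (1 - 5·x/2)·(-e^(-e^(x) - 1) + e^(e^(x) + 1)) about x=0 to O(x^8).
x^7·(-5351·e^(2)/10080 - 33·e^(-2)/1120) + x^6·(-577·e^(2)/720 - 7·e^(-2)/240) + x^5·(-271·e^(2)/240 + 29·e^(-2)/240) + x^4·(-35·e^(2)/24 + 3·e^(-2)/8) + x^3·(-5·e^(2)/3 - e^(-2)/6) + x^2·(-3·e^(2)/2 - 5·e^(-2)/2) + x·(-3·e^(2)/2 + 7·e^(-2)/2) - e^(-2) + e^(2)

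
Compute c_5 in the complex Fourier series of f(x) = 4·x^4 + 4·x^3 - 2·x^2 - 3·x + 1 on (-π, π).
Compute the real Fourier coefficients first: a_5 = 392/625 - 32·π^2/25, b_5 = -198/125 + 8·π^2/5.
Then c_5 = (a_5 − i·b_5)/2 = -16·π^2/25 + 196/625 - 4·i·π^2/5 + 99·i/125.

Final answer: -16·π^2/25 + 196/625 - 4·i·π^2/5 + 99·i/125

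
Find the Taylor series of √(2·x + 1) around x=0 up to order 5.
7·x^5/8 - 5·x^4/8 + x^3/2 - x^2/2 + x + 1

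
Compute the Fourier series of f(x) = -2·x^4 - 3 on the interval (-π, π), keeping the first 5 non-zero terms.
(-96 + 16·π^2)·cos(x) + (6 - 4·π^2)·cos(2·x) + (-32/27 + 16·π^2/9)·cos(3·x) + (3/8 - π^2)·cos(4·x) - 2·π^4/5 - 3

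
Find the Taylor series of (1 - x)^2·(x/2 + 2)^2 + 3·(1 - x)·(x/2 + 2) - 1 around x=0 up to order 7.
x^4/4 + 3·x^3/2 - 5·x^2/4 - 21·x/2 + 9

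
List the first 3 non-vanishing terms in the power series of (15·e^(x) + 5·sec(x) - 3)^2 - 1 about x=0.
565·x^2 + 510·x + 288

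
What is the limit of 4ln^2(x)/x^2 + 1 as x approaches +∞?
The quotient is an ∞/∞ indeterminate form as x → +∞.
The polynomial denominator x^2 dominates the logarithmic numerator (any positive power of x ≫ ln^2(x) as x → ∞), so the quotient → 0.
Adding the constant: 0 + 1 = 1. Limit = 1.

Final answer: 1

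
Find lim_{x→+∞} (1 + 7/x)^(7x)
As x → +∞: write (1 + 7/x)^(7x) = ((1 + 7/x)^x)^7 → (e^7)^7 = e^49.
Limit = e^(49).

Final answer: e^(49)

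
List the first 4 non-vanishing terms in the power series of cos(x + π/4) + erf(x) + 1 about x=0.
x^3·(-2/(3·√(π)) + √(2)/12) - √(2)·x^2/4 + x·(-√(2)/2 + 2/√(π)) + √(2)/2 + 1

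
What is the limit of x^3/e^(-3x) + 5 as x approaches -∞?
The quotient is an ∞/∞ indeterminate form as x → -∞.
Compare growth rates of the dominant terms (exponentials ≫ polynomials ≫ logarithms), or apply L'Hôpital's rule; the quotient → 0.
Adding the constant: 0 + 5 = 5. Limit = 5.

Final answer: 5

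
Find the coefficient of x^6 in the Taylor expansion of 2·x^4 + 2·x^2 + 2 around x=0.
Expand to order 6: 2·x^4 + 2·x^2 + 2 = 2·x^4 + 2·x^2 + 2 + O(x^7).
The coefficient of x^6 is 0.

Final answer: 0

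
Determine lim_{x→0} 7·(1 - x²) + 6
Direct substitution at x = 0 gives 13.

Final answer: 13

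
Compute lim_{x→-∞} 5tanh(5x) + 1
Evaluate the dominant behaviour as x → -∞; each term tends to a finite value or vanishes.
Limit = -4.

Final answer: -4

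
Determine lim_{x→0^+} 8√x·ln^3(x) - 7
The product is a 0·∞ indeterminate form at x → 0⁺.
Rewrite the product as 8·ln^3(x) / x^(-1/2) and apply L'Hôpital, or use the standard hierarchy x^(-1/2) ≫ |ln x|^3 as x → 0⁺.
The indeterminate product → 0, so the limit = -7.

Final answer: -7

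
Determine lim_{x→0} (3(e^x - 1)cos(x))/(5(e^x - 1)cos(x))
Both numerator and denominator → 0 as x → 0; this is a 0/0 indeterminate form.
Expand each to leading order near x = 0: numerator ~ 3·x, denominator ~ 5·x.
The limit of the ratio is 3/5.

Final answer: 3/5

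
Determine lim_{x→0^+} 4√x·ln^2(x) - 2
The product is a 0·∞ indeterminate form at x → 0⁺.
Rewrite the product as 4·ln^2(x) / x^(-1/2) and apply L'Hôpital, or use the standard hierarchy x^(-1/2) ≫ |ln x|^2 as x → 0⁺.
The indeterminate product → 0, so the limit = -2.

Final answer: -2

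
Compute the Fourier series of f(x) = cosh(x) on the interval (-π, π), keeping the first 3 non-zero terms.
-cos(x)·sinh(π)/π + 2·cos(2·x)·sinh(π)/(5·π) + sinh(π)/π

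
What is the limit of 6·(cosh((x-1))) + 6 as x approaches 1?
Direct substitution at x = 1 gives 12.

Final answer: 12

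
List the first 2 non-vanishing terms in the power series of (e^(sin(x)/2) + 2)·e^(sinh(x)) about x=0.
7·x/2 + 3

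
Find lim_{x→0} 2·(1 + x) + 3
Direct substitution at x = 0 gives 5.

Final answer: 5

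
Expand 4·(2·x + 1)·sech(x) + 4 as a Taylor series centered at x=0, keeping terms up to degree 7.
-61·x^7/90 - 61·x^6/180 + 5·x^5/3 + 5·x^4/6 - 4·x^3 - 2·x^2 + 8·x + 8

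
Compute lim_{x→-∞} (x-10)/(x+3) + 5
Evaluate the dominant behaviour as x → -∞; each term tends to a finite value or vanishes.
Limit = 6.

Final answer: 6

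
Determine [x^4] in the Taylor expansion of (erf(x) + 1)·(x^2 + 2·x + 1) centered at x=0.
Expand to order 4: (erf(x) + 1)·(x^2 + 2·x + 1) = -4·x^4/(3·√(π)) + 4·x^3/(3·√(π)) + x^2·(1 + 4/√(π)) + x·(2/√(π) + 2) + 1 + O(x^5).
The coefficient of x^4 is -4/(3·√(π)).

Final answer: -4/(3·√(π))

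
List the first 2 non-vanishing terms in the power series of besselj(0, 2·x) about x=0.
1 - x^2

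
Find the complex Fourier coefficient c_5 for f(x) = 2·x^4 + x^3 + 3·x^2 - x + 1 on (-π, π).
Compute the real Fourier coefficients first: a_5 = -16·π^2/25 - 204/625, b_5 = -62/125 + 2·π^2/5.
Then c_5 = (a_5 − i·b_5)/2 = -8·π^2/25 - 102/625 - i·π^2/5 + 31·i/125.

Final answer: -8·π^2/25 - 102/625 - i·π^2/5 + 31·i/125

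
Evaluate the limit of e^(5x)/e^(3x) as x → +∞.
This is an ∞/∞ indeterminate form as x → +∞.
Rewrite e^(5x)/e^(3x) = e^((5−3)x) = e^(2x); the exponent coefficient is 2 > 0 so e^(2x) → ∞.
Limit = ∞.

Final answer: ∞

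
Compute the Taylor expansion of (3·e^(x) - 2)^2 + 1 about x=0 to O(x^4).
10·x^3 + 12·x^2 + 6·x + 2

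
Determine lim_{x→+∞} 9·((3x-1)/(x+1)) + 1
Evaluate the dominant behaviour as x → +∞; each term tends to a finite value or vanishes.
Limit = 28.

Final answer: 28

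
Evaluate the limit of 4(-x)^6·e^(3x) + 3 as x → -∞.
The product is a 0·∞ indeterminate form at x → -∞.
Rewrite the product as 4(-x)^6 / e^(-3x) (an ∞/∞ form) and apply L'Hôpital, or use the standard hierarchy e^(3|x|) ≫ |(-x)^6| as x → -∞.
The indeterminate product → 0, so the limit = 3.

Final answer: 3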